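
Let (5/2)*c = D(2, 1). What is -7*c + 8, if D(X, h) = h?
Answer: 26/5 ≈ 5.2000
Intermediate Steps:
c = ⅖ (c = (⅖)*1 = ⅖ ≈ 0.40000)
-7*c + 8 = -7*⅖ + 8 = -14/5 + 8 = 26/5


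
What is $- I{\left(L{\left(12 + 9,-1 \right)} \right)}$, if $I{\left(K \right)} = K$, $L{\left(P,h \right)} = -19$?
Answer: $19$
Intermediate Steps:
$- I{\left(L{\left(12 + 9,-1 \right)} \right)} = \left(-1\right) \left(-19\right) = 19$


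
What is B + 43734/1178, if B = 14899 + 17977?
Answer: 19385831/589 ≈ 32913.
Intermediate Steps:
B = 32876
B + 43734/1178 = 32876 + 43734/1178 = 32876 + 43734*(1/1178) = 32876 + 21867/589 = 19385831/589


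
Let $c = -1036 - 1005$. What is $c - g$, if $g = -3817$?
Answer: $1776$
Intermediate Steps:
$c = -2041$ ($c = -1036 - 1005 = -2041$)
$c - g = -2041 - -3817 = -2041 + 3817 = 1776$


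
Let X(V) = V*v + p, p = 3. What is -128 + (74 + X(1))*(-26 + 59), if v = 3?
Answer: 2512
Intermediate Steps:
X(V) = 3 + 3*V (X(V) = V*3 + 3 = 3*V + 3 = 3 + 3*V)
-128 + (74 + X(1))*(-26 + 59) = -128 + (74 + (3 + 3*1))*(-26 + 59) = -128 + (74 + (3 + 3))*33 = -128 + (74 + 6)*33 = -128 + 80*33 = -128 + 2640 = 2512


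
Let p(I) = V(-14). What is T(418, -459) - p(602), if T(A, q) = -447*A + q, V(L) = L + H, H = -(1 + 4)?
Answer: -187286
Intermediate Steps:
H = -5 (H = -1*5 = -5)
V(L) = -5 + L (V(L) = L - 5 = -5 + L)
T(A, q) = q - 447*A
p(I) = -19 (p(I) = -5 - 14 = -19)
T(418, -459) - p(602) = (-459 - 447*418) - 1*(-19) = (-459 - 186846) + 19 = -187305 + 19 = -187286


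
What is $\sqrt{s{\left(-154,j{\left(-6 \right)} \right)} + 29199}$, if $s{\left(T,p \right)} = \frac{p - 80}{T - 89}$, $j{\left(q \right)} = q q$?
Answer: $\frac{\sqrt{21286203}}{27} \approx 170.88$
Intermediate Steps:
$j{\left(q \right)} = q^{2}$
$s{\left(T,p \right)} = \frac{-80 + p}{-89 + T}$
$\sqrt{s{\left(-154,j{\left(-6 \right)} \right)} + 29199} = \sqrt{\frac{-80 + \left(-6\right)^{2}}{-89 - 154} + 29199} = \sqrt{\frac{-80 + 36}{-243} + 29199} = \sqrt{\left(- \frac{1}{243}\right) \left(-44\right) + 29199} = \sqrt{\frac{44}{243} + 29199} = \sqrt{\frac{7095401}{243}} = \frac{\sqrt{21286203}}{27}$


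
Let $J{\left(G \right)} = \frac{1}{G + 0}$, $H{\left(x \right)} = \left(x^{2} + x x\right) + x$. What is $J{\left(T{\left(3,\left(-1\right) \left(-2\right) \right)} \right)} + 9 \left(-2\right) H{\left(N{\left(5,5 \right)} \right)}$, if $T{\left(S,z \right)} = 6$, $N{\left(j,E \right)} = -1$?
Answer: $- \frac{107}{6} \approx -17.833$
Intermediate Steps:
$H{\left(x \right)} = x + 2 x^{2}$ ($H{\left(x \right)} = \left(x^{2} + x^{2}\right) + x = 2 x^{2} + x = x + 2 x^{2}$)
$J{\left(G \right)} = \frac{1}{G}$
$J{\left(T{\left(3,\left(-1\right) \left(-2\right) \right)} \right)} + 9 \left(-2\right) H{\left(N{\left(5,5 \right)} \right)} = \frac{1}{6} + 9 \left(-2\right) \left(- (1 + 2 \left(-1\right))\right) = \frac{1}{6} - 18 \left(- (1 - 2)\right) = \frac{1}{6} - 18 \left(\left(-1\right) \left(-1\right)\right) = \frac{1}{6} - 18 = - \frac{107}{6}$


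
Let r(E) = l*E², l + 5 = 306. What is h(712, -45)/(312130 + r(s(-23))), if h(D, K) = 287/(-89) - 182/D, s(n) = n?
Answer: -177/23971972 ≈ -7.3836e-6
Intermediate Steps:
l = 301 (l = -5 + 306 = 301)
r(E) = 301*E²
h(D, K) = -287/89 - 182/D (h(D, K) = 287*(-1/89) - 182/D = -287/89 - 182/D)
h(712, -45)/(312130 + r(s(-23))) = (-287/89 - 182/712)/(312130 + 301*(-23)²) = (-287/89 - 182*1/712)/(312130 + 301*529) = (-287/89 - 91/356)/(312130 + 159229) = -1239/356/471359 = -1239/356*1/471359 = -177/23971972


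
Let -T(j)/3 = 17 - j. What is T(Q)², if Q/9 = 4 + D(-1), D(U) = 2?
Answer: 12321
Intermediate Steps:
Q = 54 (Q = 9*(4 + 2) = 9*6 = 54)
T(j) = -51 + 3*j (T(j) = -3*(17 - j) = -51 + 3*j)
T(Q)² = (-51 + 3*54)² = (-51 + 162)² = 111² = 12321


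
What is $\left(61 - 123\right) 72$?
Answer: $-4464$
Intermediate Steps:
$\left(61 - 123\right) 72 = \left(-62\right) 72 = -4464$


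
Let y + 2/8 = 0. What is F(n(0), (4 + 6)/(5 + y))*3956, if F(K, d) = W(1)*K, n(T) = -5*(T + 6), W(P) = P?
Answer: -118680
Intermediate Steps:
y = -¼ (y = -¼ + 0 = -¼ ≈ -0.25000)
n(T) = -30 - 5*T (n(T) = -5*(6 + T) = -30 - 5*T)
F(K, d) = K (F(K, d) = 1*K = K)
F(n(0), (4 + 6)/(5 + y))*3956 = (-30 - 5*0)*3956 = (-30 + 0)*3956 = -30*3956 = -118680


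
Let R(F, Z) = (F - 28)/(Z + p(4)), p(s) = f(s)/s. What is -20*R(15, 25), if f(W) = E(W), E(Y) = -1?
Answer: 1040/99 ≈ 10.505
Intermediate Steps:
f(W) = -1
p(s) = -1/s
R(F, Z) = (-28 + F)/(-¼ + Z) (R(F, Z) = (F - 28)/(Z - 1/4) = (-28 + F)/(Z - 1*¼) = (-28 + F)/(Z - ¼) = (-28 + F)/(-¼ + Z))
-20*R(15, 25) = -80*(-28 + 15)/(-1 + 4*25) = -80*(-13)/(-1 + 100) = -80*(-13)/99 = -20*(-52/99) = 1040/99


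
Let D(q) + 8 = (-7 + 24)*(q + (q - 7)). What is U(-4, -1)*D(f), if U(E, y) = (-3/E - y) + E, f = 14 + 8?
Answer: -5589/4 ≈ -1397.3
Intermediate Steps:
f = 22
U(E, y) = E - y - 3/E (U(E, y) = (-y - 3/E) + E = E - y - 3/E)
D(q) = -127 + 34*q (D(q) = -8 + (-7 + 24)*(q + (q - 7)) = -8 + 17*(q + (-7 + q)) = -8 + 17*(-7 + 2*q) = -8 + (-119 + 34*q) = -127 + 34*q)
U(-4, -1)*D(f) = (-4 - 1*(-1) - 3/(-4))*(-127 + 34*22) = (-4 + 1 - 3*(-¼))*(-127 + 748) = (-4 + 1 + ¾)*621 = -9/4*621 = -5589/4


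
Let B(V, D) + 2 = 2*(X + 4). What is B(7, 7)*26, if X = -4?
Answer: -52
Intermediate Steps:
B(V, D) = -2 (B(V, D) = -2 + 2*(-4 + 4) = -2 + 2*0 = -2 + 0 = -2)
B(7, 7)*26 = -2*26 = -52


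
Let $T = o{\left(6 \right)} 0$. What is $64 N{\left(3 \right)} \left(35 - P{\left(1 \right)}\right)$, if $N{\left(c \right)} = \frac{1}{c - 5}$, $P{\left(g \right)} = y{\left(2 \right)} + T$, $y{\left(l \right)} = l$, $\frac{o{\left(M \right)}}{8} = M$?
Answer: $-1056$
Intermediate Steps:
$o{\left(M \right)} = 8 M$
$T = 0$ ($T = 8 \cdot 6 \cdot 0 = 48 \cdot 0 = 0$)
$P{\left(g \right)} = 2$ ($P{\left(g \right)} = 2 + 0 = 2$)
$N{\left(c \right)} = \frac{1}{-5 + c}$
$64 N{\left(3 \right)} \left(35 - P{\left(1 \right)}\right) = \frac{64}{-5 + 3} \left(35 - 2\right) = \frac{64}{-2} \left(35 - 2\right) = 64 \left(- \frac{1}{2}\right) 33 = \left(-32\right) 33 = -1056$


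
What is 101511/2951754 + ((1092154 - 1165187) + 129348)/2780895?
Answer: 176930753/3238074138 ≈ 0.054641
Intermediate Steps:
101511/2951754 + ((1092154 - 1165187) + 129348)/2780895 = 101511*(1/2951754) + (-73033 + 129348)*(1/2780895) = 33837/983918 + 56315*(1/2780895) = 33837/983918 + 11263/556179 = 176930753/3238074138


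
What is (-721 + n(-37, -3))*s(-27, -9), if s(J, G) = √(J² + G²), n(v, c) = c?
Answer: -6516*√10 ≈ -20605.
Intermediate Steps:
s(J, G) = √(G² + J²)
(-721 + n(-37, -3))*s(-27, -9) = (-721 - 3)*√((-9)² + (-27)²) = -724*√(81 + 729) = -6516*√10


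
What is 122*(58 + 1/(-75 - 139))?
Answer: 757071/107 ≈ 7075.4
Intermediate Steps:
122*(58 + 1/(-75 - 139)) = 122*(58 + 1/(-214)) = 122*(58 - 1/214) = 122*(12411/214) = 757071/107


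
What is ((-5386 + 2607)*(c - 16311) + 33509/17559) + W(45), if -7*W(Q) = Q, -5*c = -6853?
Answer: 25516349829394/614565 ≈ 4.1519e+7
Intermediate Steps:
c = 6853/5 (c = -1/5*(-6853) = 6853/5 ≈ 1370.6)
W(Q) = -Q/7
((-5386 + 2607)*(c - 16311) + 33509/17559) + W(45) = ((-5386 + 2607)*(6853/5 - 16311) + 33509/17559) - 1/7*45 = (-2779*(-74702/5) + 33509*(1/17559)) - 45/7 = (207596858/5 + 33509/17559) - 45/7 = 3645193397167/87795 - 45/7 = 25516349829394/614565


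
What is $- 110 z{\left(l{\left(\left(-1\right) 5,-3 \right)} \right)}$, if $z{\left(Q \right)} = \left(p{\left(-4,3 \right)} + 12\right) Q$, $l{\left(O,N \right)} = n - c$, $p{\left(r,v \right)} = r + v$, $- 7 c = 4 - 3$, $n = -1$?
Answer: $\frac{7260}{7} \approx 1037.1$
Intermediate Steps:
$c = - \frac{1}{7}$ ($c = - \frac{4 - 3}{7} = \left(- \frac{1}{7}\right) 1 = - \frac{1}{7} \approx -0.14286$)
$l{\left(O,N \right)} = - \frac{6}{7}$ ($l{\left(O,N \right)} = -1 - - \frac{1}{7} = -1 + \frac{1}{7} = - \frac{6}{7}$)
$z{\left(Q \right)} = 11 Q$ ($z{\left(Q \right)} = \left(\left(-4 + 3\right) + 12\right) Q = \left(-1 + 12\right) Q = 11 Q$)
$- 110 z{\left(l{\left(\left(-1\right) 5,-3 \right)} \right)} = - 110 \cdot 11 \left(- \frac{6}{7}\right) = \left(-110\right) \left(- \frac{66}{7}\right) = \frac{7260}{7}$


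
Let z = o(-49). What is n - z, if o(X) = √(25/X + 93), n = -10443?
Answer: -10443 - 2*√1133/7 ≈ -10453.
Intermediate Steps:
o(X) = √(93 + 25/X)
z = 2*√1133/7 (z = √(93 + 25/(-49)) = √(93 + 25*(-1/49)) = √(93 - 25/49) = √(4532/49) = 2*√1133/7 ≈ 9.6172)
n - z = -10443 - 2*√1133/7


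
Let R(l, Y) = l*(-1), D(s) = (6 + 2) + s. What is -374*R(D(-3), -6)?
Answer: 1870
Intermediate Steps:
D(s) = 8 + s
R(l, Y) = -l
-374*R(D(-3), -6) = -(-374)*(8 - 3) = -(-374)*5 = -374*(-5) = 1870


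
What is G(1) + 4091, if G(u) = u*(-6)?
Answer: 4085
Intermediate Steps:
G(u) = -6*u
G(1) + 4091 = -6*1 + 4091 = -6 + 4091 = 4085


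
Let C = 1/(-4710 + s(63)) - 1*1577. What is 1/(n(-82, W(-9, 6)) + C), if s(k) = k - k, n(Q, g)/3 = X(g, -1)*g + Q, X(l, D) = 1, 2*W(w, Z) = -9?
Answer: -2355/4324958 ≈ -0.00054451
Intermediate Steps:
W(w, Z) = -9/2 (W(w, Z) = (½)*(-9) = -9/2)
n(Q, g) = 3*Q + 3*g (n(Q, g) = 3*(1*g + Q) = 3*(g + Q) = 3*(Q + g) = 3*Q + 3*g)
s(k) = 0
C = -7427671/4710 (C = 1/(-4710 + 0) - 1*1577 = 1/(-4710) - 1577 = -1/4710 - 1577 = -7427671/4710 ≈ -1577.0)
1/(n(-82, W(-9, 6)) + C) = 1/((3*(-82) + 3*(-9/2)) - 7427671/4710) = 1/((-246 - 27/2) - 7427671/4710) = 1/(-519/2 - 7427671/4710) = 1/(-4324958/2355) = -2355/4324958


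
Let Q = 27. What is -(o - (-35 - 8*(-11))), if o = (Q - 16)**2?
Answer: -68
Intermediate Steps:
o = 121 (o = (27 - 16)**2 = 11**2 = 121)
-(o - (-35 - 8*(-11))) = -(121 - (-35 - 8*(-11))) = -(121 - (-35 + 88)) = -(121 - 1*53) = -(121 - 53) = -1*68 = -68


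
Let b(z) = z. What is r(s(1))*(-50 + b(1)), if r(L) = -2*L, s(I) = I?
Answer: 98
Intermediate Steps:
r(s(1))*(-50 + b(1)) = (-2*1)*(-50 + 1) = -2*(-49) = 98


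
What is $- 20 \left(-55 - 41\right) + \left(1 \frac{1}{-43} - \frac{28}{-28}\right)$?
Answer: $\frac{82602}{43} \approx 1921.0$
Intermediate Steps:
$- 20 \left(-55 - 41\right) + \left(1 \frac{1}{-43} - \frac{28}{-28}\right) = \left(-20\right) \left(-96\right) + \left(1 \left(- \frac{1}{43}\right) - -1\right) = 1920 + \left(- \frac{1}{43} + 1\right) = 1920 + \frac{42}{43} = \frac{82602}{43}$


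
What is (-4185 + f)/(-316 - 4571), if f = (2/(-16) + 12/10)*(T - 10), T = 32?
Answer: 83227/97740 ≈ 0.85151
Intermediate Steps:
f = 473/20 (f = (2/(-16) + 12/10)*(32 - 10) = (2*(-1/16) + 12*(⅒))*22 = (-⅛ + 6/5)*22 = (43/40)*22 = 473/20 ≈ 23.650)
(-4185 + f)/(-316 - 4571) = (-4185 + 473/20)/(-316 - 4571) = -83227/20/(-4887) = -83227/20*(-1/4887) = 83227/97740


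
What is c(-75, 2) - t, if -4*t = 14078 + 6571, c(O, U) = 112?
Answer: 21097/4 ≈ 5274.3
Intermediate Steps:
t = -20649/4 (t = -(14078 + 6571)/4 = -¼*20649 = -20649/4 ≈ -5162.3)
c(-75, 2) - t = 112 - 1*(-20649/4) = 112 + 20649/4 = 21097/4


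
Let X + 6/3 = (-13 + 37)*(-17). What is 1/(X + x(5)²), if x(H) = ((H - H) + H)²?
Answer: 1/215 ≈ 0.0046512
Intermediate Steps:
x(H) = H² (x(H) = (0 + H)² = H²)
X = -410 (X = -2 + (-13 + 37)*(-17) = -2 + 24*(-17) = -2 - 408 = -410)
1/(X + x(5)²) = 1/(-410 + (5²)²) = 1/(-410 + 25²) = 1/(-410 + 625) = 1/215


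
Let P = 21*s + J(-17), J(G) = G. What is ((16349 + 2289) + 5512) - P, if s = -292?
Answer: 30299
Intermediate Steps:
P = -6149 (P = 21*(-292) - 17 = -6132 - 17 = -6149)
((16349 + 2289) + 5512) - P = ((16349 + 2289) + 5512) - 1*(-6149) = (18638 + 5512) + 6149 = 24150 + 6149 = 30299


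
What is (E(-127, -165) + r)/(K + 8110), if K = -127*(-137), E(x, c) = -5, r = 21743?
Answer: 7246/8503 ≈ 0.85217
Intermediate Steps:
K = 17399
(E(-127, -165) + r)/(K + 8110) = (-5 + 21743)/(17399 + 8110) = 21738/25509 = 21738*(1/25509) = 7246/8503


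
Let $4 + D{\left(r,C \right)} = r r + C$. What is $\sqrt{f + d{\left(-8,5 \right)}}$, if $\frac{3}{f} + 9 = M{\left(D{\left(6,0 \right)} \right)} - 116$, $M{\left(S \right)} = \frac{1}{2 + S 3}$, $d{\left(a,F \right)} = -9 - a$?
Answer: $\frac{i \sqrt{17071023}}{4083} \approx 1.0119 i$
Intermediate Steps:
$D{\left(r,C \right)} = -4 + C + r^{2}$ ($D{\left(r,C \right)} = -4 + \left(r r + C\right) = -4 + \left(r^{2} + C\right) = -4 + \left(C + r^{2}\right) = -4 + C + r^{2}$)
$M{\left(S \right)} = \frac{1}{2 + 3 S}$
$f = - \frac{98}{4083}$ ($f = \frac{3}{-9 + \left(\frac{1}{2 + 3 \left(-4 + 0 + 6^{2}\right)} - 116\right)} = \frac{3}{-9 - \left(116 - \frac{1}{2 + 3 \left(-4 + 0 + 36\right)}\right)} = \frac{3}{-9 - \left(116 - \frac{1}{2 + 3 \cdot 32}\right)} = \frac{3}{-9 - \left(116 - \frac{1}{2 + 96}\right)} = \frac{3}{-9 - \left(116 - \frac{1}{98}\right)} = \frac{3}{-9 + \left(\frac{1}{98} - 116\right)} = \frac{3}{-9 - \frac{11367}{98}} = \frac{3}{- \frac{12249}{98}} = 3 \left(- \frac{98}{12249}\right) = - \frac{98}{4083} \approx -0.024002$)
$\sqrt{f + d{\left(-8,5 \right)}} = \sqrt{- \frac{98}{4083} - 1} = \sqrt{- \frac{4181}{4083}} = \frac{i \sqrt{17071023}}{4083}$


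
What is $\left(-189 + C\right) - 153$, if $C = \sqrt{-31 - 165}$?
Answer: $-342 + 14 i \approx -342.0 + 14.0 i$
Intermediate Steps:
$C = 14 i$ ($C = \sqrt{-196} = 14 i \approx 14.0 i$)
$\left(-189 + C\right) - 153 = \left(-189 + 14 i\right) - 153 = -342 + 14 i$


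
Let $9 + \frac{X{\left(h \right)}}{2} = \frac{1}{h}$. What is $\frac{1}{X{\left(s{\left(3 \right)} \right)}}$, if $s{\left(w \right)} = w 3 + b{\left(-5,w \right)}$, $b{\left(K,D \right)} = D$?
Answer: $- \frac{6}{107} \approx -0.056075$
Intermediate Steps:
$s{\left(w \right)} = 4 w$ ($s{\left(w \right)} = w 3 + w = 3 w + w = 4 w$)
$X{\left(h \right)} = -18 + \frac{2}{h}$
$\frac{1}{X{\left(s{\left(3 \right)} \right)}} = \frac{1}{-18 + \frac{2}{4 \cdot 3}} = \frac{1}{-18 + \frac{2}{12}} = \frac{1}{-18 + 2 \cdot \frac{1}{12}} = \frac{1}{-18 + \frac{1}{6}} = \frac{1}{- \frac{107}{6}} = - \frac{6}{107}$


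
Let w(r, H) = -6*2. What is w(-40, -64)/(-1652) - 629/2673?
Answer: -251758/1103949 ≈ -0.22805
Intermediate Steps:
w(r, H) = -12
w(-40, -64)/(-1652) - 629/2673 = -12/(-1652) - 629/2673 = -12*(-1/1652) - 629*1/2673 = 3/413 - 629/2673 = -251758/1103949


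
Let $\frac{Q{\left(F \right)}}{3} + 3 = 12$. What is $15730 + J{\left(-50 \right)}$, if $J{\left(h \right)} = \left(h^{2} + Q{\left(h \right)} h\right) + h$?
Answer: $16830$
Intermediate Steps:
$Q{\left(F \right)} = 27$ ($Q{\left(F \right)} = -9 + 3 \cdot 12 = -9 + 36 = 27$)
$J{\left(h \right)} = h^{2} + 28 h$ ($J{\left(h \right)} = \left(h^{2} + 27 h\right) + h = h^{2} + 28 h$)
$15730 + J{\left(-50 \right)} = 15730 - 50 \left(28 - 50\right) = 15730 - -1100 = 15730 + 1100 = 16830$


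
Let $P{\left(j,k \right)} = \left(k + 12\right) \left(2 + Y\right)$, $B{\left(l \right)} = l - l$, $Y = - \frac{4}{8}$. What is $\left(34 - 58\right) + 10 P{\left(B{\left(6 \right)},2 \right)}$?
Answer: $186$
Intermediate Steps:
$Y = - \frac{1}{2}$ ($Y = \left(-4\right) \frac{1}{8} = - \frac{1}{2} \approx -0.5$)
$B{\left(l \right)} = 0$
$P{\left(j,k \right)} = 18 + \frac{3 k}{2}$ ($P{\left(j,k \right)} = \left(k + 12\right) \left(2 - \frac{1}{2}\right) = \left(12 + k\right) \frac{3}{2} = 18 + \frac{3 k}{2}$)
$\left(34 - 58\right) + 10 P{\left(B{\left(6 \right)},2 \right)} = \left(34 - 58\right) + 10 \left(18 + \frac{3}{2} \cdot 2\right) = -24 + 10 \left(18 + 3\right) = -24 + 10 \cdot 21 = -24 + 210 = 186$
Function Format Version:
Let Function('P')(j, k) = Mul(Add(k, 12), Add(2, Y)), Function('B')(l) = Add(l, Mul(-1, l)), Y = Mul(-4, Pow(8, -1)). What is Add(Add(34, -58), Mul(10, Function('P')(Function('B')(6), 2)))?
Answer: 186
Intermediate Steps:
Y = Rational(-1, 2) (Y = Mul(-4, Rational(1, 8)) = Rational(-1, 2) ≈ -0.50000)
Function('B')(l) = 0
Function('P')(j, k) = Add(18, Mul(Rational(3, 2), k)) (Function('P')(j, k) = Mul(Add(k, 12), Add(2, Rational(-1, 2))) = Mul(Add(12, k), Rational(3, 2)) = Add(18, Mul(Rational(3, 2), k)))
Add(Add(34, -58), Mul(10, Function('P')(Function('B')(6), 2))) = Add(Add(34, -58), Mul(10, Add(18, Mul(Rational(3, 2), 2)))) = Add(-24, Mul(10, Add(18, 3))) = Add(-24, Mul(10, 21)) = Add(-24, 210) = 186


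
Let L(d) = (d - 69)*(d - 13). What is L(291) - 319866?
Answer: -258150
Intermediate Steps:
L(d) = (-69 + d)*(-13 + d)
L(291) - 319866 = (897 + 291**2 - 82*291) - 319866 = (897 + 84681 - 23862) - 319866 = 61716 - 319866 = -258150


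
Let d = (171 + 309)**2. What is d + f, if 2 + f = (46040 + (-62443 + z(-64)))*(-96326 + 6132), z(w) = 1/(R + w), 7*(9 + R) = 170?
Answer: 504572391138/341 ≈ 1.4797e+9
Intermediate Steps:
R = 107/7 (R = -9 + (1/7)*170 = -9 + 170/7 = 107/7 ≈ 15.286)
z(w) = 1/(107/7 + w)
f = 504493824738/341 (f = -2 + (46040 + (-62443 + 7/(107 + 7*(-64))))*(-96326 + 6132) = -2 + (46040 + (-62443 + 7/(107 - 448)))*(-90194) = -2 + (46040 + (-62443 + 7/(-341)))*(-90194) = -2 + (46040 + (-62443 + 7*(-1/341)))*(-90194) = -2 + (46040 + (-62443 - 7/341))*(-90194) = -2 + (46040 - 21293070/341)*(-90194) = -2 - 5593430/341*(-90194) = -2 + 504493825420/341 = 504493824738/341 ≈ 1.4795e+9)
d = 230400 (d = 480**2 = 230400)
d + f = 230400 + 504493824738/341 = 504572391138/341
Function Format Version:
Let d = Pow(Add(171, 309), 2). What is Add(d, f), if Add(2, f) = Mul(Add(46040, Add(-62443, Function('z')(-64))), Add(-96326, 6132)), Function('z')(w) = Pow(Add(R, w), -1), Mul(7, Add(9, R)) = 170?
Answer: Rational(504572391138, 341) ≈ 1.4797e+9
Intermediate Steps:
R = Rational(107, 7) (R = Add(-9, Mul(Rational(1, 7), 170)) = Add(-9, Rational(170, 7)) = Rational(107, 7) ≈ 15.286)
Function('z')(w) = Pow(Add(Rational(107, 7), w), -1)
f = Rational(504493824738, 341) (f = Add(-2, Mul(Add(46040, Add(-62443, Mul(7, Pow(Add(107, Mul(7, -64)), -1)))), Add(-96326, 6132))) = Add(-2, Mul(Add(46040, Add(-62443, Mul(7, Pow(Add(107, -448), -1)))), -90194)) = Add(-2, Mul(Add(46040, Add(-62443, Mul(7, Pow(-341, -1)))), -90194)) = Add(-2, Mul(Add(46040, Add(-62443, Mul(7, Rational(-1, 341)))), -90194)) = Add(-2, Mul(Add(46040, Add(-62443, Rational(-7, 341))), -90194)) = Add(-2, Mul(Add(46040, Rational(-21293070, 341)), -90194)) = Add(-2, Mul(Rational(-5593430, 341), -90194)) = Add(-2, Rational(504493825420, 341)) = Rational(504493824738, 341) ≈ 1.4795e+9)
d = 230400 (d = Pow(480, 2) = 230400)
Add(d, f) = Add(230400, Rational(504493824738, 341)) = Rational(504572391138, 341)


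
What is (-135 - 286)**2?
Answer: 177241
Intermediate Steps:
(-135 - 286)**2 = (-421)**2 = 177241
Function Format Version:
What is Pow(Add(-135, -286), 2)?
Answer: 177241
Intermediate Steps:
Pow(Add(-135, -286), 2) = Pow(-421, 2) = 177241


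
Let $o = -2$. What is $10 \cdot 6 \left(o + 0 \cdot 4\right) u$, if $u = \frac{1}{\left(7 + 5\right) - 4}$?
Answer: $-15$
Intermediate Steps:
$u = \frac{1}{8}$ ($u = \frac{1}{12 - 4} = \frac{1}{8} \approx 0.125$)
$10 \cdot 6 \left(o + 0 \cdot 4\right) u = 10 \cdot 6 \left(-2 + 0 \cdot 4\right) \frac{1}{8} = 10 \cdot 6 \left(-2 + 0\right) \frac{1}{8} = 10 \cdot 6 \left(-2\right) \frac{1}{8} = 10 \left(-12\right) \frac{1}{8} = \left(-120\right) \frac{1}{8} = -15$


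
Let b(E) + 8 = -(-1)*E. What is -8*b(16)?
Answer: -64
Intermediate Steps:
b(E) = -8 + E (b(E) = -8 - (-1)*E = -8 + E)
-8*b(16) = -8*(-8 + 16) = -8*8 = -64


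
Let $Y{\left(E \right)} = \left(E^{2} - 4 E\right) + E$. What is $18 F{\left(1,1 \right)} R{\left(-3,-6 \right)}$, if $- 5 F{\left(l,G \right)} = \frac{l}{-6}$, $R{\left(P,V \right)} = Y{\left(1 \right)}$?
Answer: $- \frac{6}{5} \approx -1.2$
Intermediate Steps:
$Y{\left(E \right)} = E^{2} - 3 E$
$R{\left(P,V \right)} = -2$ ($R{\left(P,V \right)} = 1 \left(-3 + 1\right) = 1 \left(-2\right) = -2$)
$F{\left(l,G \right)} = \frac{l}{30}$ ($F{\left(l,G \right)} = - \frac{l \frac{1}{-6}}{5} = - \frac{l \left(- \frac{1}{6}\right)}{5} = - \frac{\left(- \frac{1}{6}\right) l}{5} = \frac{l}{30}$)
$18 F{\left(1,1 \right)} R{\left(-3,-6 \right)} = 18 \cdot \frac{1}{30} \cdot 1 \left(-2\right) = 18 \cdot \frac{1}{30} \left(-2\right) = \frac{3}{5} \left(-2\right) = - \frac{6}{5}$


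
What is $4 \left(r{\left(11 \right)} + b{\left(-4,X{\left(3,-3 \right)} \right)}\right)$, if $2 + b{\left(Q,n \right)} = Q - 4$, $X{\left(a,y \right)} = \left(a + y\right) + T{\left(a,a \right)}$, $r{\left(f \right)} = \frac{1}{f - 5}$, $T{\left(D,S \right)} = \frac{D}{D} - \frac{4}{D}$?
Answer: $- \frac{118}{3} \approx -39.333$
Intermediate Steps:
$T{\left(D,S \right)} = 1 - \frac{4}{D}$
$r{\left(f \right)} = \frac{1}{-5 + f}$
$X{\left(a,y \right)} = a + y + \frac{-4 + a}{a}$ ($X{\left(a,y \right)} = \left(a + y\right) + \frac{-4 + a}{a} = a + y + \frac{-4 + a}{a}$)
$b{\left(Q,n \right)} = -6 + Q$ ($b{\left(Q,n \right)} = -2 + \left(Q - 4\right) = -2 + \left(-4 + Q\right) = -6 + Q$)
$4 \left(r{\left(11 \right)} + b{\left(-4,X{\left(3,-3 \right)} \right)}\right) = 4 \left(\frac{1}{-5 + 11} - 10\right) = 4 \left(\frac{1}{6} - 10\right) = 4 \left(- \frac{59}{6}\right) = - \frac{118}{3}$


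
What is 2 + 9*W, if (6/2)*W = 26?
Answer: 80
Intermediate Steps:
W = 26/3 (W = (⅓)*26 = 26/3 ≈ 8.6667)
2 + 9*W = 2 + 9*(26/3) = 2 + 78 = 80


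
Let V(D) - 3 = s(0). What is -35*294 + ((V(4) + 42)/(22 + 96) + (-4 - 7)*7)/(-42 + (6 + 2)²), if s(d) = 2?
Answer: -26721879/2596 ≈ -10293.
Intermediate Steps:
V(D) = 5 (V(D) = 3 + 2 = 5)
-35*294 + ((V(4) + 42)/(22 + 96) + (-4 - 7)*7)/(-42 + (6 + 2)²) = -35*294 + ((5 + 42)/(22 + 96) + (-4 - 7)*7)/(-42 + (6 + 2)²) = -10290 + (47/118 - 11*7)/(-42 + 8²) = -10290 + (47*(1/118) - 77)/(-42 + 64) = -10290 + (47/118 - 77)/22 = -10290 - 9039/118*1/22 = -10290 - 9039/2596 = -26721879/2596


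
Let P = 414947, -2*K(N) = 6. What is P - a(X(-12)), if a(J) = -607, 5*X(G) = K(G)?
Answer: 415554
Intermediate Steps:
K(N) = -3 (K(N) = -1/2*6 = -3)
X(G) = -3/5 (X(G) = (1/5)*(-3) = -3/5)
P - a(X(-12)) = 414947 - 1*(-607) = 414947 + 607 = 415554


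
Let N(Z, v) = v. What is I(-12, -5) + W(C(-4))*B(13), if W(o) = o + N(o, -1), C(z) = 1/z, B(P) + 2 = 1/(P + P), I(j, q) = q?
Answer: -265/104 ≈ -2.5481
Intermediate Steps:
B(P) = -2 + 1/(2*P) (B(P) = -2 + 1/(P + P) = -2 + 1/(2*P))
W(o) = -1 + o (W(o) = o - 1 = -1 + o)
I(-12, -5) + W(C(-4))*B(13) = -5 + (-1 + 1/(-4))*(-2 + (½)/13) = -5 + (-1 - ¼)*(-2 + (½)*(1/13)) = -5 - 5*(-2 + 1/26)/4 = -5 - 5/4*(-51/26) = -5 + 255/104 = -265/104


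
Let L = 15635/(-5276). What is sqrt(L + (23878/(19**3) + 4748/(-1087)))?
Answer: I*sqrt(4125717513482058557)/1035169666 ≈ 1.9622*I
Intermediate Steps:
L = -15635/5276 (L = 15635*(-1/5276) = -15635/5276 ≈ -2.9634)
sqrt(L + (23878/(19**3) + 4748/(-1087))) = sqrt(-15635/5276 + (23878/(19**3) + 4748/(-1087))) = sqrt(-15635/5276 + (23878/6859 + 4748*(-1/1087))) = sqrt(-15635/5276 + (23878*(1/6859) - 4748/1087)) = sqrt(-15635/5276 + (23878/6859 - 4748/1087)) = sqrt(-15635/5276 - 6611146/7455733) = sqrt(-151450791751/39336447308) = I*sqrt(4125717513482058557)/1035169666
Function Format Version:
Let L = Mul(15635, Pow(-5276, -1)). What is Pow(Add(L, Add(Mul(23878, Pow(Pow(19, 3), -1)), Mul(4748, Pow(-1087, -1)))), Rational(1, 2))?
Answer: Mul(Rational(1, 1035169666), I, Pow(4125717513482058557, Rational(1, 2))) ≈ Mul(1.9622, I)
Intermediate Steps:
L = Rational(-15635, 5276) (L = Mul(15635, Rational(-1, 5276)) = Rational(-15635, 5276) ≈ -2.9634)
Pow(Add(L, Add(Mul(23878, Pow(Pow(19, 3), -1)), Mul(4748, Pow(-1087, -1)))), Rational(1, 2)) = Pow(Add(Rational(-15635, 5276), Add(Mul(23878, Pow(Pow(19, 3), -1)), Mul(4748, Pow(-1087, -1)))), Rational(1, 2)) = Pow(Add(Rational(-15635, 5276), Add(Mul(23878, Pow(6859, -1)), Mul(4748, Rational(-1, 1087)))), Rational(1, 2)) = Pow(Add(Rational(-15635, 5276), Add(Mul(23878, Rational(1, 6859)), Rational(-4748, 1087))), Rational(1, 2)) = Pow(Add(Rational(-15635, 5276), Add(Rational(23878, 6859), Rational(-4748, 1087))), Rational(1, 2)) = Pow(Add(Rational(-15635, 5276), Rational(-6611146, 7455733)), Rational(1, 2)) = Pow(Rational(-151450791751, 39336447308), Rational(1, 2)) = Mul(Rational(1, 1035169666), I, Pow(4125717513482058557, Rational(1, 2)))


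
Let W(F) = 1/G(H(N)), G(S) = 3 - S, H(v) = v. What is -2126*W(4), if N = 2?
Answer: -2126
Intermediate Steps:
W(F) = 1 (W(F) = 1/(3 - 1*2) = 1/(3 - 2) = 1/1 = 1)
-2126*W(4) = -2126*1 = -2126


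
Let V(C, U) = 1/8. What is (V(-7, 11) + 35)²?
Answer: 78961/64 ≈ 1233.8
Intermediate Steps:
V(C, U) = ⅛
(V(-7, 11) + 35)² = (⅛ + 35)² = (281/8)² = 78961/64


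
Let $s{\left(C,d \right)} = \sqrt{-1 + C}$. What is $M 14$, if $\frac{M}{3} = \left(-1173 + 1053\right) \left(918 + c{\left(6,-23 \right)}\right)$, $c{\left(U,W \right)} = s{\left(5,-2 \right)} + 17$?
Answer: $-4722480$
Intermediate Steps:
$c{\left(U,W \right)} = 19$ ($c{\left(U,W \right)} = \sqrt{-1 + 5} + 17 = \sqrt{4} + 17 = 2 + 17 = 19$)
$M = -337320$ ($M = 3 \left(-1173 + 1053\right) \left(918 + 19\right) = 3 \left(\left(-120\right) 937\right) = 3 \left(-112440\right) = -337320$)
$M 14 = \left(-337320\right) 14 = -4722480$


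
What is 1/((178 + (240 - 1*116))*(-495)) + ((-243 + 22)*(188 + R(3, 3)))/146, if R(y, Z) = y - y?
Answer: -3105505333/10912770 ≈ -284.58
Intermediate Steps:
R(y, Z) = 0
1/((178 + (240 - 1*116))*(-495)) + ((-243 + 22)*(188 + R(3, 3)))/146 = 1/((178 + (240 - 1*116))*(-495)) + ((-243 + 22)*(188 + 0))/146 = -1/495/(178 + (240 - 116)) - 221*188*(1/146) = -1/495/(178 + 124) - 41548*1/146 = -1/495/302 - 20774/73 = (1/302)*(-1/495) - 20774/73 = -1/149490 - 20774/73 = -3105505333/10912770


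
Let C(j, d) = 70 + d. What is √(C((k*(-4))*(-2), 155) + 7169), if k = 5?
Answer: √7394 ≈ 85.988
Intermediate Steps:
√(C((k*(-4))*(-2), 155) + 7169) = √((70 + 155) + 7169) = √(225 + 7169) = √7394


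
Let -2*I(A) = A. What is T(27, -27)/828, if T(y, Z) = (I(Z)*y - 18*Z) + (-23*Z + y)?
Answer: 333/184 ≈ 1.8098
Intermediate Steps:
I(A) = -A/2
T(y, Z) = y - 41*Z - Z*y/2 (T(y, Z) = ((-Z/2)*y - 18*Z) + (-23*Z + y) = (-Z*y/2 - 18*Z) + (y - 23*Z) = (-18*Z - Z*y/2) + (y - 23*Z) = y - 41*Z - Z*y/2)
T(27, -27)/828 = (27 - 41*(-27) - ½*(-27)*27)/828 = (27 + 1107 + 729/2)*(1/828) = (2997/2)*(1/828) = 333/184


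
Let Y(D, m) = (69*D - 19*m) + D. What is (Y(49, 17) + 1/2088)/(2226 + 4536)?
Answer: 6487417/14119056 ≈ 0.45948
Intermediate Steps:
Y(D, m) = -19*m + 70*D (Y(D, m) = (-19*m + 69*D) + D = -19*m + 70*D)
(Y(49, 17) + 1/2088)/(2226 + 4536) = ((-19*17 + 70*49) + 1/2088)/(2226 + 4536) = ((-323 + 3430) + 1/2088)/6762 = (3107 + 1/2088)*(1/6762) = (6487417/2088)*(1/6762) = 6487417/14119056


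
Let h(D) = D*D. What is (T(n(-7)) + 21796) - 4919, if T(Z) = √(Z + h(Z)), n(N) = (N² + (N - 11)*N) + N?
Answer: 16877 + 26*√42 ≈ 17046.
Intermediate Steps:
h(D) = D²
n(N) = N + N² + N*(-11 + N) (n(N) = (N² + (-11 + N)*N) + N = (N² + N*(-11 + N)) + N = N + N² + N*(-11 + N))
T(Z) = √(Z + Z²)
(T(n(-7)) + 21796) - 4919 = (√((2*(-7)*(-5 - 7))*(1 + 2*(-7)*(-5 - 7))) + 21796) - 4919 = (√((2*(-7)*(-12))*(1 + 2*(-7)*(-12))) + 21796) - 4919 = (√(168*(1 + 168)) + 21796) - 4919 = (√(168*169) + 21796) - 4919 = (√28392 + 21796) - 4919 = (26*√42 + 21796) - 4919 = (21796 + 26*√42) - 4919 = 16877 + 26*√42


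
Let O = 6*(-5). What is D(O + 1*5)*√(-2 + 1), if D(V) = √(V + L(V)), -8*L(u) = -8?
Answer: -2*√6 ≈ -4.8990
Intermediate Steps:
O = -30
L(u) = 1 (L(u) = -⅛*(-8) = 1)
D(V) = √(1 + V) (D(V) = √(V + 1) = √(1 + V))
D(O + 1*5)*√(-2 + 1) = √(1 + (-30 + 1*5))*√(-2 + 1) = √(1 + (-30 + 5))*√(-1) = √(1 - 25)*I = √(-24)*I = (2*I*√6)*I = -2*√6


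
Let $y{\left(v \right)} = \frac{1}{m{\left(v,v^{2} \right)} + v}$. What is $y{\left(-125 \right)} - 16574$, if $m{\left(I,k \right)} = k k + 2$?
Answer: $- \frac{4046384680147}{244140502} \approx -16574.0$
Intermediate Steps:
$m{\left(I,k \right)} = 2 + k^{2}$ ($m{\left(I,k \right)} = k^{2} + 2 = 2 + k^{2}$)
$y{\left(v \right)} = \frac{1}{2 + v + v^{4}}$ ($y{\left(v \right)} = \frac{1}{\left(2 + \left(v^{2}\right)^{2}\right) + v} = \frac{1}{\left(2 + v^{4}\right) + v} = \frac{1}{2 + v + v^{4}}$)
$y{\left(-125 \right)} - 16574 = \frac{1}{2 - 125 + \left(-125\right)^{4}} - 16574 = \frac{1}{2 - 125 + 244140625} - 16574 = \frac{1}{244140502} - 16574 = - \frac{4046384680147}{244140502}$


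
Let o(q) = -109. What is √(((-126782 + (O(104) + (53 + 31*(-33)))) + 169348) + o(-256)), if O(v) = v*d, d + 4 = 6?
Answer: √41695 ≈ 204.19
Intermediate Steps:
d = 2 (d = -4 + 6 = 2)
O(v) = 2*v (O(v) = v*2 = 2*v)
√(((-126782 + (O(104) + (53 + 31*(-33)))) + 169348) + o(-256)) = √(((-126782 + (2*104 + (53 + 31*(-33)))) + 169348) - 109) = √(((-126782 + (208 + (53 - 1023))) + 169348) - 109) = √(((-126782 + (208 - 970)) + 169348) - 109) = √(((-126782 - 762) + 169348) - 109) = √((-127544 + 169348) - 109) = √(41804 - 109) = √41695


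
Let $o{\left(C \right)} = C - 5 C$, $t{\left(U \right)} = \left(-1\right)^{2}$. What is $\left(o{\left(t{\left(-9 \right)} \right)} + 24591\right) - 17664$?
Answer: $6923$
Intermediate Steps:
$t{\left(U \right)} = 1$
$o{\left(C \right)} = - 4 C$
$\left(o{\left(t{\left(-9 \right)} \right)} + 24591\right) - 17664 = \left(\left(-4\right) 1 + 24591\right) - 17664 = \left(-4 + 24591\right) - 17664 = 24587 - 17664 = 6923$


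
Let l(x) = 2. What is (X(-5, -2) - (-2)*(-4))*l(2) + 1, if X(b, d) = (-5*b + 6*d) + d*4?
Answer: -5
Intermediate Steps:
X(b, d) = -5*b + 10*d (X(b, d) = (-5*b + 6*d) + 4*d = -5*b + 10*d)
(X(-5, -2) - (-2)*(-4))*l(2) + 1 = ((-5*(-5) + 10*(-2)) - (-2)*(-4))*2 + 1 = ((25 - 20) - 1*8)*2 + 1 = (5 - 8)*2 + 1 = -3*2 + 1 = -6 + 1 = -5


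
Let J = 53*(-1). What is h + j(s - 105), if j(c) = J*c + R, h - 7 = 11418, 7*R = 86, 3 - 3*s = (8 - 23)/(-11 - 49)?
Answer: 1424111/84 ≈ 16954.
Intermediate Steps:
J = -53
s = 11/12 (s = 1 - (8 - 23)/(3*(-11 - 49)) = 1 - (-5)/(-60) = 1 - (-5)*(-1)/60 = 1 - 1/3*1/4 = 1 - 1/12 = 11/12 ≈ 0.91667)
R = 86/7 (R = (1/7)*86 = 86/7 ≈ 12.286)
h = 11425 (h = 7 + 11418 = 11425)
j(c) = 86/7 - 53*c (j(c) = -53*c + 86/7 = 86/7 - 53*c)
h + j(s - 105) = 11425 + (86/7 - 53*(11/12 - 105)) = 11425 + (86/7 - 53*(-1249/12)) = 11425 + (86/7 + 66197/12) = 11425 + 464411/84 = 1424111/84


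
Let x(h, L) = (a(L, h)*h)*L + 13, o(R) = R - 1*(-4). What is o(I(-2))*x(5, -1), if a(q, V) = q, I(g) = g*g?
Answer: 144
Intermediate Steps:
I(g) = g**2
o(R) = 4 + R (o(R) = R + 4 = 4 + R)
x(h, L) = 13 + h*L**2 (x(h, L) = (L*h)*L + 13 = h*L**2 + 13 = 13 + h*L**2)
o(I(-2))*x(5, -1) = (4 + (-2)**2)*(13 + 5*(-1)**2) = (4 + 4)*(13 + 5*1) = 8*(13 + 5) = 8*18 = 144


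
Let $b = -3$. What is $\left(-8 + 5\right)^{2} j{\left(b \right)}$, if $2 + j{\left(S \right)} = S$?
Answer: $-45$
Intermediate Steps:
$j{\left(S \right)} = -2 + S$
$\left(-8 + 5\right)^{2} j{\left(b \right)} = \left(-8 + 5\right)^{2} \left(-2 - 3\right) = \left(-3\right)^{2} \left(-5\right) = 9 \left(-5\right) = -45$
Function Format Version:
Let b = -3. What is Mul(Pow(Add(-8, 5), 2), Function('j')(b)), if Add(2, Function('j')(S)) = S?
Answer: -45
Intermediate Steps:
Function('j')(S) = Add(-2, S)
Mul(Pow(Add(-8, 5), 2), Function('j')(b)) = Mul(Pow(Add(-8, 5), 2), Add(-2, -3)) = Mul(Pow(-3, 2), -5) = Mul(9, -5) = -45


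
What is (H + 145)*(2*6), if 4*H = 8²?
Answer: 1932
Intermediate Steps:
H = 16 (H = (¼)*8² = (¼)*64 = 16)
(H + 145)*(2*6) = (16 + 145)*(2*6) = 161*12 = 1932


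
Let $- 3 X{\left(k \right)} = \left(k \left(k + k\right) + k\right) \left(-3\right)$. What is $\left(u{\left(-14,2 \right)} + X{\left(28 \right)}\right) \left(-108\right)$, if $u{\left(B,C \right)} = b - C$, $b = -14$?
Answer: $-170640$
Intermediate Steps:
$u{\left(B,C \right)} = -14 - C$
$X{\left(k \right)} = k + 2 k^{2}$ ($X{\left(k \right)} = - \frac{\left(k \left(k + k\right) + k\right) \left(-3\right)}{3} = - \frac{\left(k 2 k + k\right) \left(-3\right)}{3} = - \frac{\left(2 k^{2} + k\right) \left(-3\right)}{3} = - \frac{\left(k + 2 k^{2}\right) \left(-3\right)}{3} = - \frac{- 6 k^{2} - 3 k}{3} = k + 2 k^{2}$)
$\left(u{\left(-14,2 \right)} + X{\left(28 \right)}\right) \left(-108\right) = \left(\left(-14 - 2\right) + 28 \left(1 + 2 \cdot 28\right)\right) \left(-108\right) = \left(\left(-14 - 2\right) + 28 \left(1 + 56\right)\right) \left(-108\right) = \left(-16 + 28 \cdot 57\right) \left(-108\right) = \left(-16 + 1596\right) \left(-108\right) = 1580 \left(-108\right) = -170640$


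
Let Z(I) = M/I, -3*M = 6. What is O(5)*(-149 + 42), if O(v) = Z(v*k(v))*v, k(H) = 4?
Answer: 107/2 ≈ 53.500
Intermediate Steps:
M = -2 (M = -⅓*6 = -2)
Z(I) = -2/I
O(v) = -½ (O(v) = (-2*1/(4*v))*v = (-1/(2*v))*v = -½)
O(5)*(-149 + 42) = -(-149 + 42)/2 = -½*(-107) = 107/2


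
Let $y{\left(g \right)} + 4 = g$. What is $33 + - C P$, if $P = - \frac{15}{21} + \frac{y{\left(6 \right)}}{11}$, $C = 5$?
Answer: $\frac{2746}{77} \approx 35.662$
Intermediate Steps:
$y{\left(g \right)} = -4 + g$
$P = - \frac{41}{77}$ ($P = - \frac{15}{21} + \frac{-4 + 6}{11} = \left(-15\right) \frac{1}{21} + 2 \cdot \frac{1}{11} = - \frac{5}{7} + \frac{2}{11} = - \frac{41}{77} \approx -0.53247$)
$33 + - C P = 33 + \left(-1\right) 5 \left(- \frac{41}{77}\right) = 33 - - \frac{205}{77} = 33 + \frac{205}{77} = \frac{2746}{77}$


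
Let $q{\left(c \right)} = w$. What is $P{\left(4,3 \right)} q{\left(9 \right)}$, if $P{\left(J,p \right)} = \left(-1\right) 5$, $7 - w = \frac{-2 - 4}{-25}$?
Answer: $- \frac{169}{5} \approx -33.8$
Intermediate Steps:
$w = \frac{169}{25}$ ($w = 7 - \frac{-2 - 4}{-25} = 7 - \left(-2 - 4\right) \left(- \frac{1}{25}\right) = 7 - \left(-6\right) \left(- \frac{1}{25}\right) = 7 - \frac{6}{25} = \frac{169}{25} \approx 6.76$)
$P{\left(J,p \right)} = -5$
$q{\left(c \right)} = \frac{169}{25}$
$P{\left(4,3 \right)} q{\left(9 \right)} = \left(-5\right) \frac{169}{25} = - \frac{169}{5}$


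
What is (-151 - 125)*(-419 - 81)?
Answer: 138000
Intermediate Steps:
(-151 - 125)*(-419 - 81) = -276*(-500) = 138000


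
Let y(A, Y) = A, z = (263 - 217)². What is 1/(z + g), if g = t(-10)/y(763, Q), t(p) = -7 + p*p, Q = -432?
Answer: 763/1614601 ≈ 0.00047256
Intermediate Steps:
t(p) = -7 + p²
z = 2116 (z = 46² = 2116)
g = 93/763 (g = (-7 + (-10)²)/763 = (-7 + 100)*(1/763) = 93*(1/763) = 93/763 ≈ 0.12189)
1/(z + g) = 1/(2116 + 93/763) = 1/(1614601/763) = 763/1614601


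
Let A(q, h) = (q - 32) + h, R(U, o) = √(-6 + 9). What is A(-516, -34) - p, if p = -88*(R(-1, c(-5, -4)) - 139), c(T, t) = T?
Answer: -12814 + 88*√3 ≈ -12662.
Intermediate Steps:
R(U, o) = √3
p = 12232 - 88*√3 (p = -88*(√3 - 139) = -88*(-139 + √3) = 12232 - 88*√3 ≈ 12080.)
A(q, h) = -32 + h + q (A(q, h) = (-32 + q) + h = -32 + h + q)
A(-516, -34) - p = (-32 - 34 - 516) - (12232 - 88*√3) = -582 + (-12232 + 88*√3) = -12814 + 88*√3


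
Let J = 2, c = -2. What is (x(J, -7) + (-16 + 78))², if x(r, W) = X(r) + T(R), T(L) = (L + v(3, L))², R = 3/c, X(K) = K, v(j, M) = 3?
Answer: 70225/16 ≈ 4389.1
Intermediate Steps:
R = -3/2 (R = 3/(-2) = 3*(-½) = -3/2 ≈ -1.5000)
T(L) = (3 + L)² (T(L) = (L + 3)² = (3 + L)²)
x(r, W) = 9/4 + r (x(r, W) = r + (3 - 3/2)² = r + (3/2)² = r + 9/4 = 9/4 + r)
(x(J, -7) + (-16 + 78))² = ((9/4 + 2) + (-16 + 78))² = (17/4 + 62)² = (265/4)² = 70225/16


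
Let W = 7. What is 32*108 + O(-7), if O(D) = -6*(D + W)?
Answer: 3456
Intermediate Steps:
O(D) = -42 - 6*D (O(D) = -6*(D + 7) = -6*(7 + D) = -42 - 6*D)
32*108 + O(-7) = 32*108 + (-42 - 6*(-7)) = 3456 + (-42 + 42) = 3456 + 0 = 3456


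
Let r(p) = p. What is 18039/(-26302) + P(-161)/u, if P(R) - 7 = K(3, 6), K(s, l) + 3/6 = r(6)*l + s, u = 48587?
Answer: -62518868/91281091 ≈ -0.68491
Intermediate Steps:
K(s, l) = -½ + s + 6*l (K(s, l) = -½ + (6*l + s) = -½ + (s + 6*l) = -½ + s + 6*l)
P(R) = 91/2 (P(R) = 7 + (-½ + 3 + 6*6) = 7 + (-½ + 3 + 36) = 7 + 77/2 = 91/2)
18039/(-26302) + P(-161)/u = 18039/(-26302) + (91/2)/48587 = 18039*(-1/26302) + (91/2)*(1/48587) = -18039/26302 + 13/13882 = -62518868/91281091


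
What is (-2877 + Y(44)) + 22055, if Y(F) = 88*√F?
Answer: 19178 + 176*√11 ≈ 19762.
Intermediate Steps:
(-2877 + Y(44)) + 22055 = (-2877 + 88*√44) + 22055 = (-2877 + 88*(2*√11)) + 22055 = (-2877 + 176*√11) + 22055 = 19178 + 176*√11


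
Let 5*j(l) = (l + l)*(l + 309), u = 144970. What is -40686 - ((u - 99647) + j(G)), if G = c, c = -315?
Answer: -86765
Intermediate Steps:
G = -315
j(l) = 2*l*(309 + l)/5 (j(l) = ((l + l)*(l + 309))/5 = ((2*l)*(309 + l))/5 = (2*l*(309 + l))/5 = 2*l*(309 + l)/5)
-40686 - ((u - 99647) + j(G)) = -40686 - ((144970 - 99647) + (⅖)*(-315)*(309 - 315)) = -40686 - (45323 + (⅖)*(-315)*(-6)) = -40686 - (45323 + 756) = -40686 - 1*46079 = -40686 - 46079 = -86765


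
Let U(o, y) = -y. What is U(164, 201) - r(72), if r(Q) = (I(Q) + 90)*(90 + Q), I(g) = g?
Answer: -26445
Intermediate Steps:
r(Q) = (90 + Q)**2 (r(Q) = (Q + 90)*(90 + Q) = (90 + Q)*(90 + Q) = (90 + Q)**2)
U(164, 201) - r(72) = -1*201 - (8100 + 72**2 + 180*72) = -201 - (8100 + 5184 + 12960) = -201 - 1*26244 = -201 - 26244 = -26445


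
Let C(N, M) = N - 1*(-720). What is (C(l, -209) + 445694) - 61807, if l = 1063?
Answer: 385670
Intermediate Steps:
C(N, M) = 720 + N (C(N, M) = N + 720 = 720 + N)
(C(l, -209) + 445694) - 61807 = ((720 + 1063) + 445694) - 61807 = (1783 + 445694) - 61807 = 447477 - 61807 = 385670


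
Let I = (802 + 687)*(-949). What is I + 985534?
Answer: -427527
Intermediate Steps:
I = -1413061 (I = 1489*(-949) = -1413061)
I + 985534 = -1413061 + 985534 = -427527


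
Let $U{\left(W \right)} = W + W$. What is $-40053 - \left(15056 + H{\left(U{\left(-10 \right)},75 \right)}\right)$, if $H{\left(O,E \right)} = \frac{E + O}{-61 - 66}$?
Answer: $- \frac{6998788}{127} \approx -55109.0$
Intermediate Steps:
$U{\left(W \right)} = 2 W$
$H{\left(O,E \right)} = - \frac{E}{127} - \frac{O}{127}$ ($H{\left(O,E \right)} = \frac{E + O}{-127} = \left(E + O\right) \left(- \frac{1}{127}\right) = - \frac{E}{127} - \frac{O}{127}$)
$-40053 - \left(15056 + H{\left(U{\left(-10 \right)},75 \right)}\right) = -40053 - \left(15056 - \left(\frac{75}{127} + \frac{2 \left(-10\right)}{127}\right)\right) = -40053 - \left(15056 - \frac{55}{127}\right) = -40053 - \frac{1912057}{127} = - \frac{6998788}{127}$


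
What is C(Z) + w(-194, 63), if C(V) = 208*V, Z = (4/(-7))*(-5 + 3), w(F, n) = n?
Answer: 2105/7 ≈ 300.71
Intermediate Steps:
Z = 8/7 (Z = (4*(-1/7))*(-2) = -4/7*(-2) = 8/7 ≈ 1.1429)
C(Z) + w(-194, 63) = 208*(8/7) + 63 = 1664/7 + 63 = 2105/7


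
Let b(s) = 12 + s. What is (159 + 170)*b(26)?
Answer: 12502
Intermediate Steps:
(159 + 170)*b(26) = (159 + 170)*(12 + 26) = 329*38 = 12502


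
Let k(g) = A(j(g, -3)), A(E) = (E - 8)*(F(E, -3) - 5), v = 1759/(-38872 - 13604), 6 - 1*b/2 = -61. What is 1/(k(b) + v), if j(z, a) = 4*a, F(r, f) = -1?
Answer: 52476/6295361 ≈ 0.0083357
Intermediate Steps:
b = 134 (b = 12 - 2*(-61) = 12 + 122 = 134)
v = -1759/52476 (v = 1759/(-52476) = 1759*(-1/52476) = -1759/52476 ≈ -0.033520)
A(E) = 48 - 6*E (A(E) = (E - 8)*(-1 - 5) = (-8 + E)*(-6) = 48 - 6*E)
k(g) = 120 (k(g) = 48 - 24*(-3) = 48 - 6*(-12) = 48 + 72 = 120)
1/(k(b) + v) = 1/(120 - 1759/52476) = 1/(6295361/52476) = 52476/6295361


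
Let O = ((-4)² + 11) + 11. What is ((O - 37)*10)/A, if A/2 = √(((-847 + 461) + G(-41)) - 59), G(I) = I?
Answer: -5*I*√6/54 ≈ -0.2268*I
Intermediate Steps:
O = 38 (O = (16 + 11) + 11 = 27 + 11 = 38)
A = 18*I*√6 (A = 2*√(((-847 + 461) - 41) - 59) = 2*√((-386 - 41) - 59) = 2*√(-427 - 59) = 2*√(-486) = 2*(9*I*√6) = 18*I*√6 ≈ 44.091*I)
((O - 37)*10)/A = ((38 - 37)*10)/((18*I*√6)) = (1*10)*(-I*√6/108) = 10*(-I*√6/108) = -5*I*√6/54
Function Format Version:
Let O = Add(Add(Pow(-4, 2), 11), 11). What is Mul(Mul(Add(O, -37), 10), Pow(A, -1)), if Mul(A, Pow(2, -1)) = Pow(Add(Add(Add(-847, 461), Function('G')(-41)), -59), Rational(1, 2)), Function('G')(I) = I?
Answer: Mul(Rational(-5, 54), I, Pow(6, Rational(1, 2))) ≈ Mul(-0.22680, I)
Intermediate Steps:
O = 38 (O = Add(Add(16, 11), 11) = Add(27, 11) = 38)
A = Mul(18, I, Pow(6, Rational(1, 2))) (A = Mul(2, Pow(Add(Add(Add(-847, 461), -41), -59), Rational(1, 2))) = Mul(2, Pow(Add(Add(-386, -41), -59), Rational(1, 2))) = Mul(2, Pow(Add(-427, -59), Rational(1, 2))) = Mul(2, Pow(-486, Rational(1, 2))) = Mul(2, Mul(9, I, Pow(6, Rational(1, 2)))) = Mul(18, I, Pow(6, Rational(1, 2))) ≈ Mul(44.091, I))
Mul(Mul(Add(O, -37), 10), Pow(A, -1)) = Mul(Mul(Add(38, -37), 10), Pow(Mul(18, I, Pow(6, Rational(1, 2))), -1)) = Mul(Mul(1, 10), Mul(Rational(-1, 108), I, Pow(6, Rational(1, 2)))) = Mul(10, Mul(Rational(-1, 108), I, Pow(6, Rational(1, 2)))) = Mul(Rational(-5, 54), I, Pow(6, Rational(1, 2)))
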